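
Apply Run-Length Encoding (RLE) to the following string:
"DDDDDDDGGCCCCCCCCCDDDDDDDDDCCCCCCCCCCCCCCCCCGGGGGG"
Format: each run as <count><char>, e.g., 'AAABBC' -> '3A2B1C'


Scanning runs left to right:
  i=0: run of 'D' x 7 -> '7D'
  i=7: run of 'G' x 2 -> '2G'
  i=9: run of 'C' x 9 -> '9C'
  i=18: run of 'D' x 9 -> '9D'
  i=27: run of 'C' x 17 -> '17C'
  i=44: run of 'G' x 6 -> '6G'

RLE = 7D2G9C9D17C6G


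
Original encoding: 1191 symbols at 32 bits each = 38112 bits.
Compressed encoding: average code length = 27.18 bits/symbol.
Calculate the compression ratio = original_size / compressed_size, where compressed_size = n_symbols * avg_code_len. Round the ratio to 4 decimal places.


original_size = n_symbols * orig_bits = 1191 * 32 = 38112 bits
compressed_size = n_symbols * avg_code_len = 1191 * 27.18 = 32371.38 bits
ratio = original_size / compressed_size = 38112 / 32371.38 = 1.1773

Compression ratio = 1.1773


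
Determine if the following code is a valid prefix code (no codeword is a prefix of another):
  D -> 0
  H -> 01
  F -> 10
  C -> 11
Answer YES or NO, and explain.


Checking each pair (does one codeword prefix another?):
  D='0' vs H='01': prefix -- VIOLATION

NO -- this is NOT a valid prefix code. D (0) is a prefix of H (01).


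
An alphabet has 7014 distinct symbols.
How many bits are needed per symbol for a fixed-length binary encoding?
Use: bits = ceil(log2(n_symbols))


log2(7014) = 12.776
Bracket: 2^12 = 4096 < 7014 <= 2^13 = 8192
So ceil(log2(7014)) = 13

bits = ceil(log2(7014)) = ceil(12.776) = 13 bits


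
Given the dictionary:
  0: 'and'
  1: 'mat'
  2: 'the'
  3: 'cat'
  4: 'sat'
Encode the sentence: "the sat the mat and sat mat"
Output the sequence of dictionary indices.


Look up each word in the dictionary:
  'the' -> 2
  'sat' -> 4
  'the' -> 2
  'mat' -> 1
  'and' -> 0
  'sat' -> 4
  'mat' -> 1

Encoded: [2, 4, 2, 1, 0, 4, 1]


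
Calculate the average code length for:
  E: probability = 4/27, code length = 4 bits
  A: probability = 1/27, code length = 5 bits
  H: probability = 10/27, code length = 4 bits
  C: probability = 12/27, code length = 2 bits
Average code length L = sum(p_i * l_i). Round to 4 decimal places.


Weighted contributions p_i * l_i:
  E: (4/27) * 4 = 16/27
  A: (1/27) * 5 = 5/27
  H: (10/27) * 4 = 40/27
  C: (12/27) * 2 = 24/27
Sum = (16 + 5 + 40 + 24)/27 = 85/27

L = 85/27 = 3.1481 bits/symbol


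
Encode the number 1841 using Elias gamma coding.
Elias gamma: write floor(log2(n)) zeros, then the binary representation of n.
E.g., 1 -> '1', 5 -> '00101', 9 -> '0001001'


num_bits = floor(log2(1841)) + 1 = 11
leading_zeros = num_bits - 1 = 10
binary(1841) = 11100110001

Elias gamma(1841) = '0000000000' + '11100110001' = 000000000011100110001 (21 bits)


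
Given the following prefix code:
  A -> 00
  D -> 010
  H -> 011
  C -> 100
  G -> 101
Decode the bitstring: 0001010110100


Decoding step by step:
Bits 00 -> A
Bits 010 -> D
Bits 101 -> G
Bits 101 -> G
Bits 00 -> A


Decoded message: ADGGA


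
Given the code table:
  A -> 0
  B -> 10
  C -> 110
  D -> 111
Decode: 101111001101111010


Decoding:
10 -> B
111 -> D
10 -> B
0 -> A
110 -> C
111 -> D
10 -> B
10 -> B


Result: BDBACDBB


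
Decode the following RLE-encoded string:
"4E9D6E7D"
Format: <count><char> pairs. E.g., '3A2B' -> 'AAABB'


Expanding each <count><char> pair:
  4E -> 'EEEE'
  9D -> 'DDDDDDDDD'
  6E -> 'EEEEEE'
  7D -> 'DDDDDDD'

Decoded = EEEEDDDDDDDDDEEEEEEDDDDDDD


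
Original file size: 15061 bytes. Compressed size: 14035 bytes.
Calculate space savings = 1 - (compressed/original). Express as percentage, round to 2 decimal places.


ratio = compressed/original = 14035/15061 = 0.931877
savings = 1 - ratio = 1 - 0.931877 = 0.068123
as a percentage: 0.068123 * 100 = 6.81%

Space savings = 1 - 14035/15061 = 6.81%


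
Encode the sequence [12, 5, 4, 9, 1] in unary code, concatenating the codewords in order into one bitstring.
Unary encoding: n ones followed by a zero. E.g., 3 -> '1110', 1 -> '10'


Encode each number as n ones followed by a terminating 0:
  12 -> 1111111111110 (13 bits)
  5 -> 111110 (6 bits)
  4 -> 11110 (5 bits)
  9 -> 1111111110 (10 bits)
  1 -> 10 (2 bits)
Total length = 13 + 6 + 5 + 10 + 2 = 36 bits.

Unary([12, 5, 4, 9, 1]) = 111111111111011111011110111111111010 (36 bits)


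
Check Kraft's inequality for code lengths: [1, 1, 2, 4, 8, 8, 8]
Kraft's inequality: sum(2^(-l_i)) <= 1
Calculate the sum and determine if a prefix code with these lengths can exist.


Sum = 2^(-1) + 2^(-1) + 2^(-2) + 2^(-4) + 2^(-8) + 2^(-8) + 2^(-8)
    = 0.5 + 0.5 + 0.25 + 0.0625 + 0.00390625 + 0.00390625 + 0.00390625
    = 339/256 = 1.32421875
Since 1.32421875 > 1, Kraft's inequality is NOT satisfied.
A prefix code with these lengths CANNOT exist.

Kraft sum = 1.32421875. Not satisfied.


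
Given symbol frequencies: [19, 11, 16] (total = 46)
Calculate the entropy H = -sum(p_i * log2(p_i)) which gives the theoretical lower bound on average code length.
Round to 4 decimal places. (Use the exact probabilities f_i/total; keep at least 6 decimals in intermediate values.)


Per-symbol terms -p_i * log2(p_i) with p_i = f_i/46:
  p = 19/46 = 0.413043: log2(p) = -1.275634, -p*log2(p) = 0.526892
  p = 11/46 = 0.239130: log2(p) = -2.064130, -p*log2(p) = 0.493596
  p = 16/46 = 0.347826: log2(p) = -1.523562, -p*log2(p) = 0.529935
H = 0.526892 + 0.493596 + 0.529935 = 1.550423

H = 1.5504 bits/symbol


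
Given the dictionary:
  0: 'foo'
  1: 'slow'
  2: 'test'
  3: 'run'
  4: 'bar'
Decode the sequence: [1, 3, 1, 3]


Look up each index in the dictionary:
  1 -> 'slow'
  3 -> 'run'
  1 -> 'slow'
  3 -> 'run'

Decoded: "slow run slow run"


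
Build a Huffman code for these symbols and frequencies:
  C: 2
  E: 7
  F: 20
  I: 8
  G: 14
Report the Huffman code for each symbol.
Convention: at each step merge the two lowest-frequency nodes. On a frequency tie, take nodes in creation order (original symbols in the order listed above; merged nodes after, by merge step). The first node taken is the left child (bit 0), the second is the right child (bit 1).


Huffman tree construction:
Step 1: Merge C(2) + E(7) = 9
Step 2: Merge I(8) + (C+E)(9) = 17
Step 3: Merge G(14) + (I+(C+E))(17) = 31
Step 4: Merge F(20) + (G+(I+(C+E)))(31) = 51
Read each symbol's code off the tree from the root (left child = 0, right child = 1).

Codes:
  C: 1110 (length 4)
  E: 1111 (length 4)
  F: 0 (length 1)
  I: 110 (length 3)
  G: 10 (length 2)
Average code length: 108/51 = 2.1176 bits/symbol


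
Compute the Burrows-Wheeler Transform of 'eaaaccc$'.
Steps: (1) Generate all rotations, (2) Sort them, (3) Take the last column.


Rotations (sorted):
  0: $eaaaccc -> last char: c
  1: aaaccc$e -> last char: e
  2: aaccc$ea -> last char: a
  3: accc$eaa -> last char: a
  4: c$eaaacc -> last char: c
  5: cc$eaaac -> last char: c
  6: ccc$eaaa -> last char: a
  7: eaaaccc$ -> last char: $


BWT = ceaacca$


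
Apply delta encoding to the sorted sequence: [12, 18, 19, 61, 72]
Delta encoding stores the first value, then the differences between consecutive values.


First value: 12
Deltas:
  18 - 12 = 6
  19 - 18 = 1
  61 - 19 = 42
  72 - 61 = 11


Delta encoded: [12, 6, 1, 42, 11]


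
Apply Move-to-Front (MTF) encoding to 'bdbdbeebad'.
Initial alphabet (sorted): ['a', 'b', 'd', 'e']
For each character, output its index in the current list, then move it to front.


MTF encoding:
'b': index 1 in ['a', 'b', 'd', 'e'] -> ['b', 'a', 'd', 'e']
'd': index 2 in ['b', 'a', 'd', 'e'] -> ['d', 'b', 'a', 'e']
'b': index 1 in ['d', 'b', 'a', 'e'] -> ['b', 'd', 'a', 'e']
'd': index 1 in ['b', 'd', 'a', 'e'] -> ['d', 'b', 'a', 'e']
'b': index 1 in ['d', 'b', 'a', 'e'] -> ['b', 'd', 'a', 'e']
'e': index 3 in ['b', 'd', 'a', 'e'] -> ['e', 'b', 'd', 'a']
'e': index 0 in ['e', 'b', 'd', 'a'] -> ['e', 'b', 'd', 'a']
'b': index 1 in ['e', 'b', 'd', 'a'] -> ['b', 'e', 'd', 'a']
'a': index 3 in ['b', 'e', 'd', 'a'] -> ['a', 'b', 'e', 'd']
'd': index 3 in ['a', 'b', 'e', 'd'] -> ['d', 'a', 'b', 'e']


Output: [1, 2, 1, 1, 1, 3, 0, 1, 3, 3]


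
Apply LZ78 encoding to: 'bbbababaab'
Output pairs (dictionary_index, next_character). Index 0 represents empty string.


LZ78 encoding steps:
Dictionary: {0: ''}
Step 1: w='' (idx 0), next='b' -> output (0, 'b'), add 'b' as idx 1
Step 2: w='b' (idx 1), next='b' -> output (1, 'b'), add 'bb' as idx 2
Step 3: w='' (idx 0), next='a' -> output (0, 'a'), add 'a' as idx 3
Step 4: w='b' (idx 1), next='a' -> output (1, 'a'), add 'ba' as idx 4
Step 5: w='ba' (idx 4), next='a' -> output (4, 'a'), add 'baa' as idx 5
Step 6: w='b' (idx 1), end of input -> output (1, '')


Encoded: [(0, 'b'), (1, 'b'), (0, 'a'), (1, 'a'), (4, 'a'), (1, '')]


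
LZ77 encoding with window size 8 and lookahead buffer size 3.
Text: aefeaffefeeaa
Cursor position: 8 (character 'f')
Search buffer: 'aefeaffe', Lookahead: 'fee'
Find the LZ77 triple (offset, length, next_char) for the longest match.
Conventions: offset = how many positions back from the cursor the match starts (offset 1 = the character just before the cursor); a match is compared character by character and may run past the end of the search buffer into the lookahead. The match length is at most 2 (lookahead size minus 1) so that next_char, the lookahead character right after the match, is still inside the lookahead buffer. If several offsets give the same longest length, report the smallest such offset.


Try each offset into the search buffer:
  offset=1 (pos 7, char 'e'): match length 0
  offset=2 (pos 6, char 'f'): match length 2
  offset=3 (pos 5, char 'f'): match length 1
  offset=4 (pos 4, char 'a'): match length 0
  offset=5 (pos 3, char 'e'): match length 0
  offset=6 (pos 2, char 'f'): match length 2
  offset=7 (pos 1, char 'e'): match length 0
  offset=8 (pos 0, char 'a'): match length 0
Longest match has length 2, found at offsets 2, 6; take the smallest, offset 2.
next_char = character at position 8 + 2 = 10 -> 'e'

Best match: offset=2, length=2 (matching 'fe' starting at position 6)
LZ77 triple: (2, 2, 'e')


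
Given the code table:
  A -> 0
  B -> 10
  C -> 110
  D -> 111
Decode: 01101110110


Decoding:
0 -> A
110 -> C
111 -> D
0 -> A
110 -> C


Result: ACDAC


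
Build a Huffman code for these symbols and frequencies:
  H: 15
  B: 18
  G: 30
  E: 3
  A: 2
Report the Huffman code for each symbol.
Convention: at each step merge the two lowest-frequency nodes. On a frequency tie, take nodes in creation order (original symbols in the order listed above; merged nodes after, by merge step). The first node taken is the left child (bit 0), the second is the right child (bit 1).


Huffman tree construction:
Step 1: Merge A(2) + E(3) = 5
Step 2: Merge (A+E)(5) + H(15) = 20
Step 3: Merge B(18) + ((A+E)+H)(20) = 38
Step 4: Merge G(30) + (B+((A+E)+H))(38) = 68
Read each symbol's code off the tree from the root (left child = 0, right child = 1).

Codes:
  H: 111 (length 3)
  B: 10 (length 2)
  G: 0 (length 1)
  E: 1101 (length 4)
  A: 1100 (length 4)
Average code length: 131/68 = 1.9265 bits/symbol


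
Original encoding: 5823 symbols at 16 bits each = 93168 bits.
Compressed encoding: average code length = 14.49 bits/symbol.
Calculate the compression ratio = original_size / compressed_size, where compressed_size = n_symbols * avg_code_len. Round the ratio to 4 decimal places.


original_size = n_symbols * orig_bits = 5823 * 16 = 93168 bits
compressed_size = n_symbols * avg_code_len = 5823 * 14.49 = 84375.27 bits
ratio = original_size / compressed_size = 93168 / 84375.27 = 1.1042

Compression ratio = 1.1042


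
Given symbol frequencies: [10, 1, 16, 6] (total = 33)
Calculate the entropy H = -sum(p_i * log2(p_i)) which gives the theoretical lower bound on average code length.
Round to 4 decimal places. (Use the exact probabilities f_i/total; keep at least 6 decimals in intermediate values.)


Per-symbol terms -p_i * log2(p_i) with p_i = f_i/33:
  p = 10/33 = 0.303030: log2(p) = -1.722466, -p*log2(p) = 0.521959
  p = 1/33 = 0.030303: log2(p) = -5.044394, -p*log2(p) = 0.152860
  p = 16/33 = 0.484848: log2(p) = -1.044394, -p*log2(p) = 0.506373
  p = 6/33 = 0.181818: log2(p) = -2.459432, -p*log2(p) = 0.447169
H = 0.521959 + 0.152860 + 0.506373 + 0.447169 = 1.628361

H = 1.6284 bits/symbol


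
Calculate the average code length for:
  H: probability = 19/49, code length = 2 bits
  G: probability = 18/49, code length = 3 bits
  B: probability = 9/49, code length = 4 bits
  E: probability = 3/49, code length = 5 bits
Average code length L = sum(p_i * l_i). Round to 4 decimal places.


Weighted contributions p_i * l_i:
  H: (19/49) * 2 = 38/49
  G: (18/49) * 3 = 54/49
  B: (9/49) * 4 = 36/49
  E: (3/49) * 5 = 15/49
Sum = (38 + 54 + 36 + 15)/49 = 143/49

L = 143/49 = 2.9184 bits/symbol


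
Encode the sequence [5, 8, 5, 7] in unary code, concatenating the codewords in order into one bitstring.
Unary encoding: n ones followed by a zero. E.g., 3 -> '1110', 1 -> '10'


Encode each number as n ones followed by a terminating 0:
  5 -> 111110 (6 bits)
  8 -> 111111110 (9 bits)
  5 -> 111110 (6 bits)
  7 -> 11111110 (8 bits)
Total length = 6 + 9 + 6 + 8 = 29 bits.

Unary([5, 8, 5, 7]) = 11111011111111011111011111110 (29 bits)


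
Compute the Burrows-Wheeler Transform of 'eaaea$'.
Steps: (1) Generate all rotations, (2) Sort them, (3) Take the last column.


Rotations (sorted):
  0: $eaaea -> last char: a
  1: a$eaae -> last char: e
  2: aaea$e -> last char: e
  3: aea$ea -> last char: a
  4: ea$eaa -> last char: a
  5: eaaea$ -> last char: $


BWT = aeeaa$


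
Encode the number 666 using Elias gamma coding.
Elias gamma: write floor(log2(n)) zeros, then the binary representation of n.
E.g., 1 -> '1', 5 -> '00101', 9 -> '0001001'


num_bits = floor(log2(666)) + 1 = 10
leading_zeros = num_bits - 1 = 9
binary(666) = 1010011010

Elias gamma(666) = '000000000' + '1010011010' = 0000000001010011010 (19 bits)


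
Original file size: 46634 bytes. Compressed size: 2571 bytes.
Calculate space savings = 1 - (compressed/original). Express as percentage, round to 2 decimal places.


ratio = compressed/original = 2571/46634 = 0.055131
savings = 1 - ratio = 1 - 0.055131 = 0.944869
as a percentage: 0.944869 * 100 = 94.49%

Space savings = 1 - 2571/46634 = 94.49%


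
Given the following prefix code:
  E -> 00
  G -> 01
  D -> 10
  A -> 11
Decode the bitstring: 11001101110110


Decoding step by step:
Bits 11 -> A
Bits 00 -> E
Bits 11 -> A
Bits 01 -> G
Bits 11 -> A
Bits 01 -> G
Bits 10 -> D


Decoded message: AEAGAGD


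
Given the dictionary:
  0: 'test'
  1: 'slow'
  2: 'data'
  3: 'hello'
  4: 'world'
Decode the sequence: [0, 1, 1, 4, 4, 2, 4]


Look up each index in the dictionary:
  0 -> 'test'
  1 -> 'slow'
  1 -> 'slow'
  4 -> 'world'
  4 -> 'world'
  2 -> 'data'
  4 -> 'world'

Decoded: "test slow slow world world data world"


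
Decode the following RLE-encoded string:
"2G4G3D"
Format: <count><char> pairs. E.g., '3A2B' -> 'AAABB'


Expanding each <count><char> pair:
  2G -> 'GG'
  4G -> 'GGGG'
  3D -> 'DDD'

Decoded = GGGGGGDDD


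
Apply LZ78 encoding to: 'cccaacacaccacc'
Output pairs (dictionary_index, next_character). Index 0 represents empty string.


LZ78 encoding steps:
Dictionary: {0: ''}
Step 1: w='' (idx 0), next='c' -> output (0, 'c'), add 'c' as idx 1
Step 2: w='c' (idx 1), next='c' -> output (1, 'c'), add 'cc' as idx 2
Step 3: w='' (idx 0), next='a' -> output (0, 'a'), add 'a' as idx 3
Step 4: w='a' (idx 3), next='c' -> output (3, 'c'), add 'ac' as idx 4
Step 5: w='ac' (idx 4), next='a' -> output (4, 'a'), add 'aca' as idx 5
Step 6: w='cc' (idx 2), next='a' -> output (2, 'a'), add 'cca' as idx 6
Step 7: w='cc' (idx 2), end of input -> output (2, '')


Encoded: [(0, 'c'), (1, 'c'), (0, 'a'), (3, 'c'), (4, 'a'), (2, 'a'), (2, '')]


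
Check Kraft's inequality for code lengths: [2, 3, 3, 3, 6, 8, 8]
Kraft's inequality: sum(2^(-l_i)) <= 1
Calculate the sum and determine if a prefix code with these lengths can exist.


Sum = 2^(-2) + 2^(-3) + 2^(-3) + 2^(-3) + 2^(-6) + 2^(-8) + 2^(-8)
    = 0.25 + 0.125 + 0.125 + 0.125 + 0.015625 + 0.00390625 + 0.00390625
    = 166/256 = 0.6484375
Since 0.6484375 <= 1, Kraft's inequality IS satisfied.
A prefix code with these lengths CAN exist.

Kraft sum = 0.6484375. Satisfied.


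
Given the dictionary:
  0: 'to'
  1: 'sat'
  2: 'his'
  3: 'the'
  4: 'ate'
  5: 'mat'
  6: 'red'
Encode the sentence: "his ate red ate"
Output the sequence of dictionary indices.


Look up each word in the dictionary:
  'his' -> 2
  'ate' -> 4
  'red' -> 6
  'ate' -> 4

Encoded: [2, 4, 6, 4]


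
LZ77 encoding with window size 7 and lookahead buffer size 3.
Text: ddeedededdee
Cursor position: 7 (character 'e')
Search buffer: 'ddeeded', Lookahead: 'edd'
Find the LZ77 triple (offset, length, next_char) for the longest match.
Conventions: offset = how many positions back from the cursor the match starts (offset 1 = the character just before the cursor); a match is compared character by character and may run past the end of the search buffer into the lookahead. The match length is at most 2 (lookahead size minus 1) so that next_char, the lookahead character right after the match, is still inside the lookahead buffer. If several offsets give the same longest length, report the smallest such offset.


Try each offset into the search buffer:
  offset=1 (pos 6, char 'd'): match length 0
  offset=2 (pos 5, char 'e'): match length 2
  offset=3 (pos 4, char 'd'): match length 0
  offset=4 (pos 3, char 'e'): match length 2
  offset=5 (pos 2, char 'e'): match length 1
  offset=6 (pos 1, char 'd'): match length 0
  offset=7 (pos 0, char 'd'): match length 0
Longest match has length 2, found at offsets 2, 4; take the smallest, offset 2.
next_char = character at position 7 + 2 = 9 -> 'd'

Best match: offset=2, length=2 (matching 'ed' starting at position 5)
LZ77 triple: (2, 2, 'd')


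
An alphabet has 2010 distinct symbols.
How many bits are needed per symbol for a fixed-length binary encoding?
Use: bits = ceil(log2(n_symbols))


log2(2010) = 10.973
Bracket: 2^10 = 1024 < 2010 <= 2^11 = 2048
So ceil(log2(2010)) = 11

bits = ceil(log2(2010)) = ceil(10.973) = 11 bits


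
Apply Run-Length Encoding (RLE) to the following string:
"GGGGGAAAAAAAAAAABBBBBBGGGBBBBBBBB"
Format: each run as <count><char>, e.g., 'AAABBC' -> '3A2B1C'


Scanning runs left to right:
  i=0: run of 'G' x 5 -> '5G'
  i=5: run of 'A' x 11 -> '11A'
  i=16: run of 'B' x 6 -> '6B'
  i=22: run of 'G' x 3 -> '3G'
  i=25: run of 'B' x 8 -> '8B'

RLE = 5G11A6B3G8B


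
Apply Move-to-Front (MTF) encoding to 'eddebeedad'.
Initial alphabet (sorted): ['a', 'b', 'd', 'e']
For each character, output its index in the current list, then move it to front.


MTF encoding:
'e': index 3 in ['a', 'b', 'd', 'e'] -> ['e', 'a', 'b', 'd']
'd': index 3 in ['e', 'a', 'b', 'd'] -> ['d', 'e', 'a', 'b']
'd': index 0 in ['d', 'e', 'a', 'b'] -> ['d', 'e', 'a', 'b']
'e': index 1 in ['d', 'e', 'a', 'b'] -> ['e', 'd', 'a', 'b']
'b': index 3 in ['e', 'd', 'a', 'b'] -> ['b', 'e', 'd', 'a']
'e': index 1 in ['b', 'e', 'd', 'a'] -> ['e', 'b', 'd', 'a']
'e': index 0 in ['e', 'b', 'd', 'a'] -> ['e', 'b', 'd', 'a']
'd': index 2 in ['e', 'b', 'd', 'a'] -> ['d', 'e', 'b', 'a']
'a': index 3 in ['d', 'e', 'b', 'a'] -> ['a', 'd', 'e', 'b']
'd': index 1 in ['a', 'd', 'e', 'b'] -> ['d', 'a', 'e', 'b']


Output: [3, 3, 0, 1, 3, 1, 0, 2, 3, 1]


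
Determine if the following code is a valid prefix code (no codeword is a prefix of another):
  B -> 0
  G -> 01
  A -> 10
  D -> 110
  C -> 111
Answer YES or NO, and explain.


Checking each pair (does one codeword prefix another?):
  B='0' vs G='01': prefix -- VIOLATION

NO -- this is NOT a valid prefix code. B (0) is a prefix of G (01).


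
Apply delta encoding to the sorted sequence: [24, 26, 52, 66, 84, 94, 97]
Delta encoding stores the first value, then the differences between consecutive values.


First value: 24
Deltas:
  26 - 24 = 2
  52 - 26 = 26
  66 - 52 = 14
  84 - 66 = 18
  94 - 84 = 10
  97 - 94 = 3


Delta encoded: [24, 2, 26, 14, 18, 10, 3]


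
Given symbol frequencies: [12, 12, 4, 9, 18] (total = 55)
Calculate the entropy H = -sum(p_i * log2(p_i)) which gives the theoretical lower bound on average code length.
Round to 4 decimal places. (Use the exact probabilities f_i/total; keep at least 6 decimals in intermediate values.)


Per-symbol terms -p_i * log2(p_i) with p_i = f_i/55:
  p = 12/55 = 0.218182: log2(p) = -2.196397, -p*log2(p) = 0.479214
  p = 12/55 = 0.218182: log2(p) = -2.196397, -p*log2(p) = 0.479214
  p = 4/55 = 0.072727: log2(p) = -3.781360, -p*log2(p) = 0.275008
  p = 9/55 = 0.163636: log2(p) = -2.611435, -p*log2(p) = 0.427326
  p = 18/55 = 0.327273: log2(p) = -1.611435, -p*log2(p) = 0.527379
H = 0.479214 + 0.479214 + 0.275008 + 0.427326 + 0.527379 = 2.188141

H = 2.1881 bits/symbol


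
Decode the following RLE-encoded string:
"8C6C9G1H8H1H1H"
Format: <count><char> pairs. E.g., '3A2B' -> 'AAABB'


Expanding each <count><char> pair:
  8C -> 'CCCCCCCC'
  6C -> 'CCCCCC'
  9G -> 'GGGGGGGGG'
  1H -> 'H'
  8H -> 'HHHHHHHH'
  1H -> 'H'
  1H -> 'H'

Decoded = CCCCCCCCCCCCCCGGGGGGGGGHHHHHHHHHHH


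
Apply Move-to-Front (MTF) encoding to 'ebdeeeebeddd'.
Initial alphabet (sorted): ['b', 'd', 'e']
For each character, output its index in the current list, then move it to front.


MTF encoding:
'e': index 2 in ['b', 'd', 'e'] -> ['e', 'b', 'd']
'b': index 1 in ['e', 'b', 'd'] -> ['b', 'e', 'd']
'd': index 2 in ['b', 'e', 'd'] -> ['d', 'b', 'e']
'e': index 2 in ['d', 'b', 'e'] -> ['e', 'd', 'b']
'e': index 0 in ['e', 'd', 'b'] -> ['e', 'd', 'b']
'e': index 0 in ['e', 'd', 'b'] -> ['e', 'd', 'b']
'e': index 0 in ['e', 'd', 'b'] -> ['e', 'd', 'b']
'b': index 2 in ['e', 'd', 'b'] -> ['b', 'e', 'd']
'e': index 1 in ['b', 'e', 'd'] -> ['e', 'b', 'd']
'd': index 2 in ['e', 'b', 'd'] -> ['d', 'e', 'b']
'd': index 0 in ['d', 'e', 'b'] -> ['d', 'e', 'b']
'd': index 0 in ['d', 'e', 'b'] -> ['d', 'e', 'b']


Output: [2, 1, 2, 2, 0, 0, 0, 2, 1, 2, 0, 0]


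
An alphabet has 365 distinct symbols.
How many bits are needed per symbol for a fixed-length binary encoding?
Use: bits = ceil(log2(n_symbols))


log2(365) = 8.5118
Bracket: 2^8 = 256 < 365 <= 2^9 = 512
So ceil(log2(365)) = 9

bits = ceil(log2(365)) = ceil(8.5118) = 9 bits


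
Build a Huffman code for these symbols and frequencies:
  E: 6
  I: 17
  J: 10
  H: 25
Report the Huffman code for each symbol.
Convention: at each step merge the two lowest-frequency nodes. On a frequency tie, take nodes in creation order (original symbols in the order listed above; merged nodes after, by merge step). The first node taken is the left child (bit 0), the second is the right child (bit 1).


Huffman tree construction:
Step 1: Merge E(6) + J(10) = 16
Step 2: Merge (E+J)(16) + I(17) = 33
Step 3: Merge H(25) + ((E+J)+I)(33) = 58
Read each symbol's code off the tree from the root (left child = 0, right child = 1).

Codes:
  E: 100 (length 3)
  I: 11 (length 2)
  J: 101 (length 3)
  H: 0 (length 1)
Average code length: 107/58 = 1.8448 bits/symbol


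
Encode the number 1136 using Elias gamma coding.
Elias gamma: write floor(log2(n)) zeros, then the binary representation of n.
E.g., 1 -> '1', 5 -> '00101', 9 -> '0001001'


num_bits = floor(log2(1136)) + 1 = 11
leading_zeros = num_bits - 1 = 10
binary(1136) = 10001110000

Elias gamma(1136) = '0000000000' + '10001110000' = 000000000010001110000 (21 bits)


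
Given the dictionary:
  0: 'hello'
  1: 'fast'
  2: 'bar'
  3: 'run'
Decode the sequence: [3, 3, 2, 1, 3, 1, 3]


Look up each index in the dictionary:
  3 -> 'run'
  3 -> 'run'
  2 -> 'bar'
  1 -> 'fast'
  3 -> 'run'
  1 -> 'fast'
  3 -> 'run'

Decoded: "run run bar fast run fast run"


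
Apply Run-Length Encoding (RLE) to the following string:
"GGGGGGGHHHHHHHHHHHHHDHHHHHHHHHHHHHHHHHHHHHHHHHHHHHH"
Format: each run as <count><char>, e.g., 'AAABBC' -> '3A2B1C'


Scanning runs left to right:
  i=0: run of 'G' x 7 -> '7G'
  i=7: run of 'H' x 13 -> '13H'
  i=20: run of 'D' x 1 -> '1D'
  i=21: run of 'H' x 30 -> '30H'

RLE = 7G13H1D30H


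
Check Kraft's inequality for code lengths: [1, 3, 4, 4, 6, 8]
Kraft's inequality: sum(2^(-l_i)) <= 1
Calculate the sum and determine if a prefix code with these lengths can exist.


Sum = 2^(-1) + 2^(-3) + 2^(-4) + 2^(-4) + 2^(-6) + 2^(-8)
    = 0.5 + 0.125 + 0.0625 + 0.0625 + 0.015625 + 0.00390625
    = 197/256 = 0.76953125
Since 0.76953125 <= 1, Kraft's inequality IS satisfied.
A prefix code with these lengths CAN exist.

Kraft sum = 0.76953125. Satisfied.


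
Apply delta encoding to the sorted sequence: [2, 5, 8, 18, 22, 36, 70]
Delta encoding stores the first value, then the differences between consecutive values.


First value: 2
Deltas:
  5 - 2 = 3
  8 - 5 = 3
  18 - 8 = 10
  22 - 18 = 4
  36 - 22 = 14
  70 - 36 = 34


Delta encoded: [2, 3, 3, 10, 4, 14, 34]


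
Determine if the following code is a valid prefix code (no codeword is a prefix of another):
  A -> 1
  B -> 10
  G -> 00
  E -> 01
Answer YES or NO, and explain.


Checking each pair (does one codeword prefix another?):
  A='1' vs B='10': prefix -- VIOLATION

NO -- this is NOT a valid prefix code. A (1) is a prefix of B (10).


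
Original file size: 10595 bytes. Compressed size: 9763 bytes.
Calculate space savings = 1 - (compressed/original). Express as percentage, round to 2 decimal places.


ratio = compressed/original = 9763/10595 = 0.921472
savings = 1 - ratio = 1 - 0.921472 = 0.078528
as a percentage: 0.078528 * 100 = 7.85%

Space savings = 1 - 9763/10595 = 7.85%


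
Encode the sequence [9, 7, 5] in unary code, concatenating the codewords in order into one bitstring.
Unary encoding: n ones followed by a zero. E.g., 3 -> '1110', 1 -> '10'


Encode each number as n ones followed by a terminating 0:
  9 -> 1111111110 (10 bits)
  7 -> 11111110 (8 bits)
  5 -> 111110 (6 bits)
Total length = 10 + 8 + 6 = 24 bits.

Unary([9, 7, 5]) = 111111111011111110111110 (24 bits)


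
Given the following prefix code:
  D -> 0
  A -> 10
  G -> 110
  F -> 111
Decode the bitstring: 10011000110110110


Decoding step by step:
Bits 10 -> A
Bits 0 -> D
Bits 110 -> G
Bits 0 -> D
Bits 0 -> D
Bits 110 -> G
Bits 110 -> G
Bits 110 -> G


Decoded message: ADGDDGGG


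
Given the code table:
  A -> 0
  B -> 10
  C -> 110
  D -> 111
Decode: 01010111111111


Decoding:
0 -> A
10 -> B
10 -> B
111 -> D
111 -> D
111 -> D


Result: ABBDDD


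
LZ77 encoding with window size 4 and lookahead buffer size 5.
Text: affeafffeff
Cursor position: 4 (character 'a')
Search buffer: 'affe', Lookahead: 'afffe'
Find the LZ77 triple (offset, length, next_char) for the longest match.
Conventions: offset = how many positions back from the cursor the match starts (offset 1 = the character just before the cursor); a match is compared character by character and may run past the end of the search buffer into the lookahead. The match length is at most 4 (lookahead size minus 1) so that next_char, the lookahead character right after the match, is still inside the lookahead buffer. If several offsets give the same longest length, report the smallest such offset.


Try each offset into the search buffer:
  offset=1 (pos 3, char 'e'): match length 0
  offset=2 (pos 2, char 'f'): match length 0
  offset=3 (pos 1, char 'f'): match length 0
  offset=4 (pos 0, char 'a'): match length 3
Longest match has length 3 at offset 4.
next_char = character at position 4 + 3 = 7 -> 'f'

Best match: offset=4, length=3 (matching 'aff' starting at position 0)
LZ77 triple: (4, 3, 'f')


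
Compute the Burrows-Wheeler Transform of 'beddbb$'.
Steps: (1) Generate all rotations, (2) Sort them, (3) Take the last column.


Rotations (sorted):
  0: $beddbb -> last char: b
  1: b$beddb -> last char: b
  2: bb$bedd -> last char: d
  3: beddbb$ -> last char: $
  4: dbb$bed -> last char: d
  5: ddbb$be -> last char: e
  6: eddbb$b -> last char: b


BWT = bbd$deb


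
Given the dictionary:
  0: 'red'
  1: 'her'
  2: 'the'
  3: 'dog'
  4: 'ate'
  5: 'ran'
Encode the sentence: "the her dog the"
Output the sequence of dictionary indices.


Look up each word in the dictionary:
  'the' -> 2
  'her' -> 1
  'dog' -> 3
  'the' -> 2

Encoded: [2, 1, 3, 2]


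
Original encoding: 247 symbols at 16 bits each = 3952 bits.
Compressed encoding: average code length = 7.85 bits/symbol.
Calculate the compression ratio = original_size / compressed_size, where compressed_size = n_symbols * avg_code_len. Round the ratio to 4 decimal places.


original_size = n_symbols * orig_bits = 247 * 16 = 3952 bits
compressed_size = n_symbols * avg_code_len = 247 * 7.85 = 1938.95 bits
ratio = original_size / compressed_size = 3952 / 1938.95 = 2.0382

Compression ratio = 2.0382


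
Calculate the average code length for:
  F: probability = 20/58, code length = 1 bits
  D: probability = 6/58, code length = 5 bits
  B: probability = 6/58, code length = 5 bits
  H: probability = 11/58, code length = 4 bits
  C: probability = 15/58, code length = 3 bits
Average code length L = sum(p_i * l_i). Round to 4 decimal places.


Weighted contributions p_i * l_i:
  F: (20/58) * 1 = 20/58
  D: (6/58) * 5 = 30/58
  B: (6/58) * 5 = 30/58
  H: (11/58) * 4 = 44/58
  C: (15/58) * 3 = 45/58
Sum = (20 + 30 + 30 + 44 + 45)/58 = 169/58

L = 169/58 = 2.9138 bits/symbol


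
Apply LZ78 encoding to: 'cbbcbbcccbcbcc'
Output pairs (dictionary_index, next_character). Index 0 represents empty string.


LZ78 encoding steps:
Dictionary: {0: ''}
Step 1: w='' (idx 0), next='c' -> output (0, 'c'), add 'c' as idx 1
Step 2: w='' (idx 0), next='b' -> output (0, 'b'), add 'b' as idx 2
Step 3: w='b' (idx 2), next='c' -> output (2, 'c'), add 'bc' as idx 3
Step 4: w='b' (idx 2), next='b' -> output (2, 'b'), add 'bb' as idx 4
Step 5: w='c' (idx 1), next='c' -> output (1, 'c'), add 'cc' as idx 5
Step 6: w='c' (idx 1), next='b' -> output (1, 'b'), add 'cb' as idx 6
Step 7: w='cb' (idx 6), next='c' -> output (6, 'c'), add 'cbc' as idx 7
Step 8: w='c' (idx 1), end of input -> output (1, '')


Encoded: [(0, 'c'), (0, 'b'), (2, 'c'), (2, 'b'), (1, 'c'), (1, 'b'), (6, 'c'), (1, '')]


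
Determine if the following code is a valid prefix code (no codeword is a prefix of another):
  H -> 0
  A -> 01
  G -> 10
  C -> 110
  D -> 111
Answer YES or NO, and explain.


Checking each pair (does one codeword prefix another?):
  H='0' vs A='01': prefix -- VIOLATION

NO -- this is NOT a valid prefix code. H (0) is a prefix of A (01).


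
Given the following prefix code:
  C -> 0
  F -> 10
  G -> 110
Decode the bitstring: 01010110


Decoding step by step:
Bits 0 -> C
Bits 10 -> F
Bits 10 -> F
Bits 110 -> G


Decoded message: CFFG


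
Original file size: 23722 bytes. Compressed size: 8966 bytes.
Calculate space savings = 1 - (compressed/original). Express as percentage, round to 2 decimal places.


ratio = compressed/original = 8966/23722 = 0.377961
savings = 1 - ratio = 1 - 0.377961 = 0.622039
as a percentage: 0.622039 * 100 = 62.2%

Space savings = 1 - 8966/23722 = 62.2%


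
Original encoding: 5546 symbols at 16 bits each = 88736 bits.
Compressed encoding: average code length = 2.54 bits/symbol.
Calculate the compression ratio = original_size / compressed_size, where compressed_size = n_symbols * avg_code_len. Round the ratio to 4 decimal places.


original_size = n_symbols * orig_bits = 5546 * 16 = 88736 bits
compressed_size = n_symbols * avg_code_len = 5546 * 2.54 = 14086.84 bits
ratio = original_size / compressed_size = 88736 / 14086.84 = 6.2992

Compression ratio = 6.2992


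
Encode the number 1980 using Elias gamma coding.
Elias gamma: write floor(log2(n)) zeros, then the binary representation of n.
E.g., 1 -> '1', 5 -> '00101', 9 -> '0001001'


num_bits = floor(log2(1980)) + 1 = 11
leading_zeros = num_bits - 1 = 10
binary(1980) = 11110111100

Elias gamma(1980) = '0000000000' + '11110111100' = 000000000011110111100 (21 bits)


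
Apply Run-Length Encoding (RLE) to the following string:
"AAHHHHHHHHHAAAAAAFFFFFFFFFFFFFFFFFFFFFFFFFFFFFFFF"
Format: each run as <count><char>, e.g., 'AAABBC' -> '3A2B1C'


Scanning runs left to right:
  i=0: run of 'A' x 2 -> '2A'
  i=2: run of 'H' x 9 -> '9H'
  i=11: run of 'A' x 6 -> '6A'
  i=17: run of 'F' x 32 -> '32F'

RLE = 2A9H6A32F


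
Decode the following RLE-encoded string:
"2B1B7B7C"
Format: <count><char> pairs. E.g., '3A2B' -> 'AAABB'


Expanding each <count><char> pair:
  2B -> 'BB'
  1B -> 'B'
  7B -> 'BBBBBBB'
  7C -> 'CCCCCCC'

Decoded = BBBBBBBBBBCCCCCCC


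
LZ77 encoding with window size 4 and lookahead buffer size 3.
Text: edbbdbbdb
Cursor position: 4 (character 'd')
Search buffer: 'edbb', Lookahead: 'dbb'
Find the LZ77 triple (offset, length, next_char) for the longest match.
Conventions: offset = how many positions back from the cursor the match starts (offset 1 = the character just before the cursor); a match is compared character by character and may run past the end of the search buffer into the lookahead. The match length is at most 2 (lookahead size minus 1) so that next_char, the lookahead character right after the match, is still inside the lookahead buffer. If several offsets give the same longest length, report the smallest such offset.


Try each offset into the search buffer:
  offset=1 (pos 3, char 'b'): match length 0
  offset=2 (pos 2, char 'b'): match length 0
  offset=3 (pos 1, char 'd'): match length 2
  offset=4 (pos 0, char 'e'): match length 0
Longest match has length 2 at offset 3.
next_char = character at position 4 + 2 = 6 -> 'b'

Best match: offset=3, length=2 (matching 'db' starting at position 1)
LZ77 triple: (3, 2, 'b')


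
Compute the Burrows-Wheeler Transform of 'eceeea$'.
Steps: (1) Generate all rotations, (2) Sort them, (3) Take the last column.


Rotations (sorted):
  0: $eceeea -> last char: a
  1: a$eceee -> last char: e
  2: ceeea$e -> last char: e
  3: ea$ecee -> last char: e
  4: eceeea$ -> last char: $
  5: eea$ece -> last char: e
  6: eeea$ec -> last char: c


BWT = aeee$ec


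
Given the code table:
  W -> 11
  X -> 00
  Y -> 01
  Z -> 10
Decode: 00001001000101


Decoding:
00 -> X
00 -> X
10 -> Z
01 -> Y
00 -> X
01 -> Y
01 -> Y


Result: XXZYXYY


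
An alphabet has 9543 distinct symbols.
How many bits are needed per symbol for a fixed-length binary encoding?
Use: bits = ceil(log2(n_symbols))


log2(9543) = 13.2202
Bracket: 2^13 = 8192 < 9543 <= 2^14 = 16384
So ceil(log2(9543)) = 14

bits = ceil(log2(9543)) = ceil(13.2202) = 14 bits


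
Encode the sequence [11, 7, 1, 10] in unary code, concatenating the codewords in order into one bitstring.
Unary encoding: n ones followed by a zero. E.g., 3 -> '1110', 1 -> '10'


Encode each number as n ones followed by a terminating 0:
  11 -> 111111111110 (12 bits)
  7 -> 11111110 (8 bits)
  1 -> 10 (2 bits)
  10 -> 11111111110 (11 bits)
Total length = 12 + 8 + 2 + 11 = 33 bits.

Unary([11, 7, 1, 10]) = 111111111110111111101011111111110 (33 bits)


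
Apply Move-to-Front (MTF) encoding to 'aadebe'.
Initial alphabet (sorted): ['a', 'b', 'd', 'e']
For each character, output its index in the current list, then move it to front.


MTF encoding:
'a': index 0 in ['a', 'b', 'd', 'e'] -> ['a', 'b', 'd', 'e']
'a': index 0 in ['a', 'b', 'd', 'e'] -> ['a', 'b', 'd', 'e']
'd': index 2 in ['a', 'b', 'd', 'e'] -> ['d', 'a', 'b', 'e']
'e': index 3 in ['d', 'a', 'b', 'e'] -> ['e', 'd', 'a', 'b']
'b': index 3 in ['e', 'd', 'a', 'b'] -> ['b', 'e', 'd', 'a']
'e': index 1 in ['b', 'e', 'd', 'a'] -> ['e', 'b', 'd', 'a']


Output: [0, 0, 2, 3, 3, 1]


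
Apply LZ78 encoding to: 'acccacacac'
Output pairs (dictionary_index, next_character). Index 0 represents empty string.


LZ78 encoding steps:
Dictionary: {0: ''}
Step 1: w='' (idx 0), next='a' -> output (0, 'a'), add 'a' as idx 1
Step 2: w='' (idx 0), next='c' -> output (0, 'c'), add 'c' as idx 2
Step 3: w='c' (idx 2), next='c' -> output (2, 'c'), add 'cc' as idx 3
Step 4: w='a' (idx 1), next='c' -> output (1, 'c'), add 'ac' as idx 4
Step 5: w='ac' (idx 4), next='a' -> output (4, 'a'), add 'aca' as idx 5
Step 6: w='c' (idx 2), end of input -> output (2, '')


Encoded: [(0, 'a'), (0, 'c'), (2, 'c'), (1, 'c'), (4, 'a'), (2, '')]


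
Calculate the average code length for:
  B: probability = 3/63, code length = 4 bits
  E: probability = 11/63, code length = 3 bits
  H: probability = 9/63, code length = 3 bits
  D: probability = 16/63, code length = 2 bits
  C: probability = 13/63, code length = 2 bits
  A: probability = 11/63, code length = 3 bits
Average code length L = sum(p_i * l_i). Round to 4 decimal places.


Weighted contributions p_i * l_i:
  B: (3/63) * 4 = 12/63
  E: (11/63) * 3 = 33/63
  H: (9/63) * 3 = 27/63
  D: (16/63) * 2 = 32/63
  C: (13/63) * 2 = 26/63
  A: (11/63) * 3 = 33/63
Sum = (12 + 33 + 27 + 32 + 26 + 33)/63 = 163/63

L = 163/63 = 2.5873 bits/symbol


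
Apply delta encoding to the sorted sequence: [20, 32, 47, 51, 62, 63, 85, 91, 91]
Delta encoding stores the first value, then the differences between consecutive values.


First value: 20
Deltas:
  32 - 20 = 12
  47 - 32 = 15
  51 - 47 = 4
  62 - 51 = 11
  63 - 62 = 1
  85 - 63 = 22
  91 - 85 = 6
  91 - 91 = 0


Delta encoded: [20, 12, 15, 4, 11, 1, 22, 6, 0]


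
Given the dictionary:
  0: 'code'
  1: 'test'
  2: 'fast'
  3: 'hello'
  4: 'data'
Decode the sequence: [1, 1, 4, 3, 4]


Look up each index in the dictionary:
  1 -> 'test'
  1 -> 'test'
  4 -> 'data'
  3 -> 'hello'
  4 -> 'data'

Decoded: "test test data hello data"


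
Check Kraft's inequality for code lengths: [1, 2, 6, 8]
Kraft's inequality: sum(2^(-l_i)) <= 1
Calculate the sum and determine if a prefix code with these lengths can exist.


Sum = 2^(-1) + 2^(-2) + 2^(-6) + 2^(-8)
    = 0.5 + 0.25 + 0.015625 + 0.00390625
    = 197/256 = 0.76953125
Since 0.76953125 <= 1, Kraft's inequality IS satisfied.
A prefix code with these lengths CAN exist.

Kraft sum = 0.76953125. Satisfied.


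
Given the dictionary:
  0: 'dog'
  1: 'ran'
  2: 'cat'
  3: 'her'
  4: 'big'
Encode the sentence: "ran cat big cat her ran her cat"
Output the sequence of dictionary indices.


Look up each word in the dictionary:
  'ran' -> 1
  'cat' -> 2
  'big' -> 4
  'cat' -> 2
  'her' -> 3
  'ran' -> 1
  'her' -> 3
  'cat' -> 2

Encoded: [1, 2, 4, 2, 3, 1, 3, 2]


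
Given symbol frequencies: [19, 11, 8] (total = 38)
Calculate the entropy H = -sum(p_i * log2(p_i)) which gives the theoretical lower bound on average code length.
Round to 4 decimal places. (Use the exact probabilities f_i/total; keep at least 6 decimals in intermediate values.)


Per-symbol terms -p_i * log2(p_i) with p_i = f_i/38:
  p = 19/38 = 0.500000: log2(p) = -1.000000, -p*log2(p) = 0.500000
  p = 11/38 = 0.289474: log2(p) = -1.788496, -p*log2(p) = 0.517722
  p = 8/38 = 0.210526: log2(p) = -2.247928, -p*log2(p) = 0.473248
H = 0.500000 + 0.517722 + 0.473248 = 1.490970

H = 1.491 bits/symbol


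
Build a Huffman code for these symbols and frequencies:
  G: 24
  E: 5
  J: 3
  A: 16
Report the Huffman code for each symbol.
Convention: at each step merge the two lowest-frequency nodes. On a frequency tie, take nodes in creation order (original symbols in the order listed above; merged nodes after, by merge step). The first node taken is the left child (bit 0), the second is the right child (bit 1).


Huffman tree construction:
Step 1: Merge J(3) + E(5) = 8
Step 2: Merge (J+E)(8) + A(16) = 24
Step 3: Merge G(24) + ((J+E)+A)(24) = 48
Read each symbol's code off the tree from the root (left child = 0, right child = 1).

Codes:
  G: 0 (length 1)
  E: 101 (length 3)
  J: 100 (length 3)
  A: 11 (length 2)
Average code length: 80/48 = 1.6667 bits/symbol


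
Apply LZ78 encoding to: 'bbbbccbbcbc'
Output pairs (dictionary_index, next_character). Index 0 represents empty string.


LZ78 encoding steps:
Dictionary: {0: ''}
Step 1: w='' (idx 0), next='b' -> output (0, 'b'), add 'b' as idx 1
Step 2: w='b' (idx 1), next='b' -> output (1, 'b'), add 'bb' as idx 2
Step 3: w='b' (idx 1), next='c' -> output (1, 'c'), add 'bc' as idx 3
Step 4: w='' (idx 0), next='c' -> output (0, 'c'), add 'c' as idx 4
Step 5: w='bb' (idx 2), next='c' -> output (2, 'c'), add 'bbc' as idx 5
Step 6: w='bc' (idx 3), end of input -> output (3, '')


Encoded: [(0, 'b'), (1, 'b'), (1, 'c'), (0, 'c'), (2, 'c'), (3, '')]
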